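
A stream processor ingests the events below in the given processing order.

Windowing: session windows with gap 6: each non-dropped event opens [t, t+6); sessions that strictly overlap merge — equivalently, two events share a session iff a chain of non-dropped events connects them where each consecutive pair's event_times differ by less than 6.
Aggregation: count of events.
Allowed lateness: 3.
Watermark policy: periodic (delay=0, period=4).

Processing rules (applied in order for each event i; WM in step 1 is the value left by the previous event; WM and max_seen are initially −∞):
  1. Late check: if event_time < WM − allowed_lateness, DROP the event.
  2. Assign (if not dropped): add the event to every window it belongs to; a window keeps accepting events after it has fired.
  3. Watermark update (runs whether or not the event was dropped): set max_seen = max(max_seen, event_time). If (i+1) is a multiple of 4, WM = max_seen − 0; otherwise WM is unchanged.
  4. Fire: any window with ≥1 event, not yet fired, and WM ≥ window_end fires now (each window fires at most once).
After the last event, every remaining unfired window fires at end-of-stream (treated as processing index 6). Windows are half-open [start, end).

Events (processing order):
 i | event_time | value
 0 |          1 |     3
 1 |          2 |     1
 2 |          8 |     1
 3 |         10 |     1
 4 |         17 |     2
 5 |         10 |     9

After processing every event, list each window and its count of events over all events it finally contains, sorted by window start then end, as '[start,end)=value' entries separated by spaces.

i=0 t=1 v=3: → [1,7); WM=−∞
i=1 t=2 v=1: → [1,8); WM=−∞
i=2 t=8 v=1: → [8,14); WM=−∞
i=3 t=10 v=1: → [8,16); WM=10
i=4 t=17 v=2: → [17,23); WM=10
i=5 t=10 v=9: → [8,16); WM=10

[1,8)=2 [8,16)=3 [17,23)=1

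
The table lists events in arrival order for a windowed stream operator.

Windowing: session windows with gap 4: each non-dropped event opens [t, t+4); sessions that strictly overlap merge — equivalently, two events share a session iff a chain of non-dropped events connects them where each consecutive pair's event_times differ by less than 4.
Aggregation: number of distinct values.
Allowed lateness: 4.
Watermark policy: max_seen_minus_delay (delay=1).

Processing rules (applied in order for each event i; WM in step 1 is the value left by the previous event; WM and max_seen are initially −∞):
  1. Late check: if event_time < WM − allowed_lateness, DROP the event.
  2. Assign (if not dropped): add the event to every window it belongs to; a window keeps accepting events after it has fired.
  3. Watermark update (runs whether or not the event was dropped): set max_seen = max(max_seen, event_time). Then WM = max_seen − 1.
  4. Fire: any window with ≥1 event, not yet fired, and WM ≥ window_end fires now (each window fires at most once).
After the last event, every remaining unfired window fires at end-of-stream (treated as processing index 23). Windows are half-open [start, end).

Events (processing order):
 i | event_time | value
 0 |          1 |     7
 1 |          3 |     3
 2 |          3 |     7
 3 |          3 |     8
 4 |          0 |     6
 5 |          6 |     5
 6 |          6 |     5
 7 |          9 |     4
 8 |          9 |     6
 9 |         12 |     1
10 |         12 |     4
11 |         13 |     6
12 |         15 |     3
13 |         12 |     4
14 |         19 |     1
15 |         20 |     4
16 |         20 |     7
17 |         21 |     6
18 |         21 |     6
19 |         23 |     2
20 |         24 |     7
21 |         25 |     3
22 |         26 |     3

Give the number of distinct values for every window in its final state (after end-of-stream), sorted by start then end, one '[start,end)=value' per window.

[0,19)=7 [19,30)=6

i=0 t=1 v=7: → [1,5); WM=0
i=1 t=3 v=3: → [1,7); WM=2
i=2 t=3 v=7: → [1,7); WM=2
i=3 t=3 v=8: → [1,7); WM=2
i=4 t=0 v=6: → [0,7); WM=2
i=5 t=6 v=5: → [0,10); WM=5
i=6 t=6 v=5: → [0,10); WM=5
i=7 t=9 v=4: → [0,13); WM=8
i=8 t=9 v=6: → [0,13); WM=8
i=9 t=12 v=1: → [0,16); WM=11
i=10 t=12 v=4: → [0,16); WM=11
i=11 t=13 v=6: → [0,17); WM=12
i=12 t=15 v=3: → [0,19); WM=14
i=13 t=12 v=4: → [0,19); WM=14
i=14 t=19 v=1: → [19,23); WM=18
i=15 t=20 v=4: → [19,24); WM=19
i=16 t=20 v=7: → [19,24); WM=19
i=17 t=21 v=6: → [19,25); WM=20
i=18 t=21 v=6: → [19,25); WM=20
i=19 t=23 v=2: → [19,27); WM=22
i=20 t=24 v=7: → [19,28); WM=23
i=21 t=25 v=3: → [19,29); WM=24
i=22 t=26 v=3: → [19,30); WM=25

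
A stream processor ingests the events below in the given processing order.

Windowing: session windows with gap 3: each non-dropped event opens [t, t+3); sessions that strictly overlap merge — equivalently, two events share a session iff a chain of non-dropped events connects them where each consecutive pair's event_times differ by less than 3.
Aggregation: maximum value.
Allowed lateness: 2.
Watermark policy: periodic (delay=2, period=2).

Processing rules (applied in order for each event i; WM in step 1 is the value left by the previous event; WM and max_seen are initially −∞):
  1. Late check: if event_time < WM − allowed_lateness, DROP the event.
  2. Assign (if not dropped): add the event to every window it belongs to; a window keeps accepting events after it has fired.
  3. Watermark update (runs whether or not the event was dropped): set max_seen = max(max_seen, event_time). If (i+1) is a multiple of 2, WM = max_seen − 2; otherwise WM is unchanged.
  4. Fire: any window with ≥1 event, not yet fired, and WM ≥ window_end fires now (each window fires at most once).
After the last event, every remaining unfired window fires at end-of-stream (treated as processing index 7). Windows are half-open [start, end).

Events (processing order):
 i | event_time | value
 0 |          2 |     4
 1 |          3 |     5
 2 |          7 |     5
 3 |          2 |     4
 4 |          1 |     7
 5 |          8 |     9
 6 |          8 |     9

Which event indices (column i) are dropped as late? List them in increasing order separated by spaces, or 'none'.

i=0 t=2 v=4: → [2,5); WM=−∞
i=1 t=3 v=5: → [2,6); WM=1
i=2 t=7 v=5: → [7,10); WM=1
i=3 t=2 v=4: → [2,6); WM=5
i=4 t=1 v=7: DROP (t<5-2); WM=5
i=5 t=8 v=9: → [7,11); WM=6
i=6 t=8 v=9: → [7,11); WM=6

4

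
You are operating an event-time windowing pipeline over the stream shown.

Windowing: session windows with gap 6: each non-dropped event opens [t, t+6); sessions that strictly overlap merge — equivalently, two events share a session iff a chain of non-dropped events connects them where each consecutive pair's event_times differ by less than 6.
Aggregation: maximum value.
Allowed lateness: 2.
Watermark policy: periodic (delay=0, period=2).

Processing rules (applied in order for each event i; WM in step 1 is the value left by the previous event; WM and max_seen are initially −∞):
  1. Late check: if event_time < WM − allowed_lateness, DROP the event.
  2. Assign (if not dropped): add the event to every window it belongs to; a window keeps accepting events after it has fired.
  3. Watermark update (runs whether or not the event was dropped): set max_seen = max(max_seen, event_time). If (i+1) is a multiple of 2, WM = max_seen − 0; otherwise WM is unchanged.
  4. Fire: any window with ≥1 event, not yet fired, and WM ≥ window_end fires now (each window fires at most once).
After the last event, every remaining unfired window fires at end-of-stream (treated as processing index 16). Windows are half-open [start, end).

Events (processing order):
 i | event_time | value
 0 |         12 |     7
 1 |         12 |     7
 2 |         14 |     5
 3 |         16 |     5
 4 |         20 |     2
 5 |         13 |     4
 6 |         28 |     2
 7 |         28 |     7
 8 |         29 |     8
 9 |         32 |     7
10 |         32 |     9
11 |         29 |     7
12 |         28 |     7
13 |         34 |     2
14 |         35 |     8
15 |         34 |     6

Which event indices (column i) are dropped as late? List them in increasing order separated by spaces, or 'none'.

5 11 12

i=0 t=12 v=7: → [12,18); WM=−∞
i=1 t=12 v=7: → [12,18); WM=12
i=2 t=14 v=5: → [12,20); WM=12
i=3 t=16 v=5: → [12,22); WM=16
i=4 t=20 v=2: → [12,26); WM=16
i=5 t=13 v=4: DROP (t<16-2); WM=20
i=6 t=28 v=2: → [28,34); WM=20
i=7 t=28 v=7: → [28,34); WM=28
i=8 t=29 v=8: → [28,35); WM=28
i=9 t=32 v=7: → [28,38); WM=32
i=10 t=32 v=9: → [28,38); WM=32
i=11 t=29 v=7: DROP (t<32-2); WM=32
i=12 t=28 v=7: DROP (t<32-2); WM=32
i=13 t=34 v=2: → [28,40); WM=34
i=14 t=35 v=8: → [28,41); WM=34
i=15 t=34 v=6: → [28,41); WM=35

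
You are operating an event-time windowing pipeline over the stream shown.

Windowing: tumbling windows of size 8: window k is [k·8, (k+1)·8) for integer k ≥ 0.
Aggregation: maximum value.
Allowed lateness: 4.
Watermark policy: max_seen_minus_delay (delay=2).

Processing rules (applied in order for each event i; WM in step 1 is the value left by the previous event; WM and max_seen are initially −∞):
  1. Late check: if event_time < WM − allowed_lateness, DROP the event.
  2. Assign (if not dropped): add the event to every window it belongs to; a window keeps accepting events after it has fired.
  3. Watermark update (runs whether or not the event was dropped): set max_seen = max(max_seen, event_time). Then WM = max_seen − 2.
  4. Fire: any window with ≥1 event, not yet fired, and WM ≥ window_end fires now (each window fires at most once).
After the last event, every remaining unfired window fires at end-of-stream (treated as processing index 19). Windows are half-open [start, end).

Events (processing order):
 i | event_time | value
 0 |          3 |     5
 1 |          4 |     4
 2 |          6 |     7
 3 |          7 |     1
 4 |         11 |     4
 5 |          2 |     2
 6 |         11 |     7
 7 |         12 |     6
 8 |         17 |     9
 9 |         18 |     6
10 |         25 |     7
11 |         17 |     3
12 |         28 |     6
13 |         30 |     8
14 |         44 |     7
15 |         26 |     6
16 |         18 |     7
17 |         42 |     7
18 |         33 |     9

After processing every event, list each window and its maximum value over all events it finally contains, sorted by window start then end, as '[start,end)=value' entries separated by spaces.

i=0 t=3 v=5: → [0,8); WM=1
i=1 t=4 v=4: → [0,8); WM=2
i=2 t=6 v=7: → [0,8); WM=4
i=3 t=7 v=1: → [0,8); WM=5
i=4 t=11 v=4: → [8,16); WM=9; [0,8) fires=7
i=5 t=2 v=2: DROP (t<9-4); WM=9
i=6 t=11 v=7: → [8,16); WM=9
i=7 t=12 v=6: → [8,16); WM=10
i=8 t=17 v=9: → [16,24); WM=15
i=9 t=18 v=6: → [16,24); WM=16; [8,16) fires=7
i=10 t=25 v=7: → [24,32); WM=23
i=11 t=17 v=3: DROP (t<23-4); WM=23
i=12 t=28 v=6: → [24,32); WM=26; [16,24) fires=9
i=13 t=30 v=8: → [24,32); WM=28
i=14 t=44 v=7: → [40,48); WM=42; [24,32) fires=8
i=15 t=26 v=6: DROP (t<42-4); WM=42
i=16 t=18 v=7: DROP (t<42-4); WM=42
i=17 t=42 v=7: → [40,48); WM=42
i=18 t=33 v=9: DROP (t<42-4); WM=42

[0,8)=7 [8,16)=7 [16,24)=9 [24,32)=8 [40,48)=7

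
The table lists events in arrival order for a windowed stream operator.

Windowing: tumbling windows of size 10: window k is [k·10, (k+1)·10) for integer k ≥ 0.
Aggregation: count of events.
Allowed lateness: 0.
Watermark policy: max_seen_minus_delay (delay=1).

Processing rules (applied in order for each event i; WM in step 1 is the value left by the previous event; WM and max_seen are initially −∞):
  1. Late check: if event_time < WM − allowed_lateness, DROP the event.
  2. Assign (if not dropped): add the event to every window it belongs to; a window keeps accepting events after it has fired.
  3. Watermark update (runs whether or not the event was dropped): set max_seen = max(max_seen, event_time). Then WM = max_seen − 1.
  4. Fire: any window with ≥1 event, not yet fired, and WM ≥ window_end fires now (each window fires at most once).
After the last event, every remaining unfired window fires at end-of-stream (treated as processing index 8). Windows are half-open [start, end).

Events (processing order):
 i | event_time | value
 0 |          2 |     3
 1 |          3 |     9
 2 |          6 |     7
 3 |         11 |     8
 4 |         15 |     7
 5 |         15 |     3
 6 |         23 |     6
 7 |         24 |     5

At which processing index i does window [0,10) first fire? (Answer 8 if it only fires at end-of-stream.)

i=0 t=2 v=3: → [0,10); WM=1
i=1 t=3 v=9: → [0,10); WM=2
i=2 t=6 v=7: → [0,10); WM=5
i=3 t=11 v=8: → [10,20); WM=10; [0,10) fires=3
i=4 t=15 v=7: → [10,20); WM=14
i=5 t=15 v=3: → [10,20); WM=14
i=6 t=23 v=6: → [20,30); WM=22; [10,20) fires=3
i=7 t=24 v=5: → [20,30); WM=23

3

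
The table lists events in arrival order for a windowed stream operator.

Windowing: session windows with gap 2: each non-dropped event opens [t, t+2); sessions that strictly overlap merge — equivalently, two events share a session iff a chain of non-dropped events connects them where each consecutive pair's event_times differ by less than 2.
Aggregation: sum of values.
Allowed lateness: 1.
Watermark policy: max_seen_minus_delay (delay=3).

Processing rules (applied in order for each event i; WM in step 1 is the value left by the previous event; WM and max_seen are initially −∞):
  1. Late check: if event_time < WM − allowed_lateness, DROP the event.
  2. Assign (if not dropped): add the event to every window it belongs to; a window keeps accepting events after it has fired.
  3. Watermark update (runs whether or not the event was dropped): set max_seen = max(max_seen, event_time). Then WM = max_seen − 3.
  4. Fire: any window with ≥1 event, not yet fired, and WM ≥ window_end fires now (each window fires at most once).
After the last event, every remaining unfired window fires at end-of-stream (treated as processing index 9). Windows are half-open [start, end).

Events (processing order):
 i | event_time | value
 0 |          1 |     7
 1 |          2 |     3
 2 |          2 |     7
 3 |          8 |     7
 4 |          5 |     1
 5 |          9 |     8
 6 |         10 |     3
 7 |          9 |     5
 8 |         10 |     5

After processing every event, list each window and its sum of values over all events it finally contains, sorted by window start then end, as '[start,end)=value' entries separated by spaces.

[1,4)=17 [5,7)=1 [8,12)=28

i=0 t=1 v=7: → [1,3); WM=-2
i=1 t=2 v=3: → [1,4); WM=-1
i=2 t=2 v=7: → [1,4); WM=-1
i=3 t=8 v=7: → [8,10); WM=5
i=4 t=5 v=1: → [5,7); WM=5
i=5 t=9 v=8: → [8,11); WM=6
i=6 t=10 v=3: → [8,12); WM=7
i=7 t=9 v=5: → [8,12); WM=7
i=8 t=10 v=5: → [8,12); WM=7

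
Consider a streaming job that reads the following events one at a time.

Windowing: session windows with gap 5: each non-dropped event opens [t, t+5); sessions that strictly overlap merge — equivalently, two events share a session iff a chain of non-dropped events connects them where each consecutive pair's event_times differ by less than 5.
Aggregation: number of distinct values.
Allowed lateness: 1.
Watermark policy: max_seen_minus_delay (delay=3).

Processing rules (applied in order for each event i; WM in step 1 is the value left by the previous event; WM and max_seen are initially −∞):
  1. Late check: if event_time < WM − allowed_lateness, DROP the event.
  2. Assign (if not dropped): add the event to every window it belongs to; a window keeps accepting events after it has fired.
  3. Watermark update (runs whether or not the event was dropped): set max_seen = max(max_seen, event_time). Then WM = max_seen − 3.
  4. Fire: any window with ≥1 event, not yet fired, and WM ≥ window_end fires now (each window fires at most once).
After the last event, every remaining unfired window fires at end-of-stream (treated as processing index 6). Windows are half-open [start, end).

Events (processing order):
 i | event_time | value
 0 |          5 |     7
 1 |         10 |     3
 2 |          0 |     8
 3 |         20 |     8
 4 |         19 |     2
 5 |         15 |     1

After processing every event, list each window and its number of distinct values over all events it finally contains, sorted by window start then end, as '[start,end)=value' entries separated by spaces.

[5,10)=1 [10,15)=1 [19,25)=2

i=0 t=5 v=7: → [5,10); WM=2
i=1 t=10 v=3: → [10,15); WM=7
i=2 t=0 v=8: DROP (t<7-1); WM=7
i=3 t=20 v=8: → [20,25); WM=17
i=4 t=19 v=2: → [19,25); WM=17
i=5 t=15 v=1: DROP (t<17-1); WM=17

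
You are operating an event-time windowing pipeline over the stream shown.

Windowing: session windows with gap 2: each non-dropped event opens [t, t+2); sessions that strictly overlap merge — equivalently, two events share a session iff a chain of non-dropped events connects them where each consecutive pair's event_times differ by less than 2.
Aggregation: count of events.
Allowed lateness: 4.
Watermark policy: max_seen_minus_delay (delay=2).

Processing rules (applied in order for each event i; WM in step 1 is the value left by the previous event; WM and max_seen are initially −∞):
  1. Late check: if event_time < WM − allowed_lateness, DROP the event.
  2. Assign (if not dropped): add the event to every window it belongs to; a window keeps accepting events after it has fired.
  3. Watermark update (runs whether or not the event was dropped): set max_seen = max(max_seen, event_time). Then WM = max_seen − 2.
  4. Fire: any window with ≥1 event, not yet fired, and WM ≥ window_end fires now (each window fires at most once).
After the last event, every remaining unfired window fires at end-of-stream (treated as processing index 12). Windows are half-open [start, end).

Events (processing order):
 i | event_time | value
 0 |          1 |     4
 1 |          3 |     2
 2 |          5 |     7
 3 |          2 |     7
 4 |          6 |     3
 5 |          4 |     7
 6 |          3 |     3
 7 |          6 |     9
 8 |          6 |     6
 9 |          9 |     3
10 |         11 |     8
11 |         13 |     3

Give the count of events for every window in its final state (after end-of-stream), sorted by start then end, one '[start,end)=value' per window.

[1,8)=9 [9,11)=1 [11,13)=1 [13,15)=1

i=0 t=1 v=4: → [1,3); WM=-1
i=1 t=3 v=2: → [3,5); WM=1
i=2 t=5 v=7: → [5,7); WM=3
i=3 t=2 v=7: → [1,5); WM=3
i=4 t=6 v=3: → [5,8); WM=4
i=5 t=4 v=7: → [1,8); WM=4
i=6 t=3 v=3: → [1,8); WM=4
i=7 t=6 v=9: → [1,8); WM=4
i=8 t=6 v=6: → [1,8); WM=4
i=9 t=9 v=3: → [9,11); WM=7
i=10 t=11 v=8: → [11,13); WM=9
i=11 t=13 v=3: → [13,15); WM=11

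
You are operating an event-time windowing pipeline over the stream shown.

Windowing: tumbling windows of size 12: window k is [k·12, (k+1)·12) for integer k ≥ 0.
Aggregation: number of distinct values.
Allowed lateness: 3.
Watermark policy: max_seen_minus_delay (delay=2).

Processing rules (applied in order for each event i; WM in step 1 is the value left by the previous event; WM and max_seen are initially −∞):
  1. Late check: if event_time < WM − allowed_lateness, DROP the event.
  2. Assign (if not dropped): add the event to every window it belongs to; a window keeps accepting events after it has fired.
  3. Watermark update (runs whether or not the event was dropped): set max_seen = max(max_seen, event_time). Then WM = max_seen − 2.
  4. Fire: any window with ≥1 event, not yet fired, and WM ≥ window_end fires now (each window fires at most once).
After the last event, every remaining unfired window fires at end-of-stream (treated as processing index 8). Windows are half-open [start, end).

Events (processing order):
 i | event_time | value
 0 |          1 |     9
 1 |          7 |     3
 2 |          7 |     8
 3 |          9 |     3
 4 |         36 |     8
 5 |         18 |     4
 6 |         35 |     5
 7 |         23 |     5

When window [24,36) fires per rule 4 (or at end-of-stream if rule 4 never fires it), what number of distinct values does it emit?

i=0 t=1 v=9: → [0,12); WM=-1
i=1 t=7 v=3: → [0,12); WM=5
i=2 t=7 v=8: → [0,12); WM=5
i=3 t=9 v=3: → [0,12); WM=7
i=4 t=36 v=8: → [36,48); WM=34; [0,12) fires=3
i=5 t=18 v=4: DROP (t<34-3); WM=34
i=6 t=35 v=5: → [24,36); WM=34
i=7 t=23 v=5: DROP (t<34-3); WM=34

1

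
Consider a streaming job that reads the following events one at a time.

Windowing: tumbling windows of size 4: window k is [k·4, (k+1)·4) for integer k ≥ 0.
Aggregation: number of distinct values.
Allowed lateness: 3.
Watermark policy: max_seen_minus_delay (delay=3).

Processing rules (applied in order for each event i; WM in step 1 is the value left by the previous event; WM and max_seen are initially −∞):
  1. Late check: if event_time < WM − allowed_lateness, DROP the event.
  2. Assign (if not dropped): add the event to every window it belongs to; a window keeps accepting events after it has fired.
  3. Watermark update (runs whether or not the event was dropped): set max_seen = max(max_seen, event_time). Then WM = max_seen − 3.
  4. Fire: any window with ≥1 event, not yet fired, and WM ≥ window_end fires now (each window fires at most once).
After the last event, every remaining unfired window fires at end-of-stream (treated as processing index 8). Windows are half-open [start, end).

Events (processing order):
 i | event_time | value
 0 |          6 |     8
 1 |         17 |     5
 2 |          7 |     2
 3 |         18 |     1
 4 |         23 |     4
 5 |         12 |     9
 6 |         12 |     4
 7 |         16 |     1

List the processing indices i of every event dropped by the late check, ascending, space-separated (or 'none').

i=0 t=6 v=8: → [4,8); WM=3
i=1 t=17 v=5: → [16,20); WM=14; [4,8) fires=1
i=2 t=7 v=2: DROP (t<14-3); WM=14
i=3 t=18 v=1: → [16,20); WM=15
i=4 t=23 v=4: → [20,24); WM=20; [16,20) fires=2
i=5 t=12 v=9: DROP (t<20-3); WM=20
i=6 t=12 v=4: DROP (t<20-3); WM=20
i=7 t=16 v=1: DROP (t<20-3); WM=20

2 5 6 7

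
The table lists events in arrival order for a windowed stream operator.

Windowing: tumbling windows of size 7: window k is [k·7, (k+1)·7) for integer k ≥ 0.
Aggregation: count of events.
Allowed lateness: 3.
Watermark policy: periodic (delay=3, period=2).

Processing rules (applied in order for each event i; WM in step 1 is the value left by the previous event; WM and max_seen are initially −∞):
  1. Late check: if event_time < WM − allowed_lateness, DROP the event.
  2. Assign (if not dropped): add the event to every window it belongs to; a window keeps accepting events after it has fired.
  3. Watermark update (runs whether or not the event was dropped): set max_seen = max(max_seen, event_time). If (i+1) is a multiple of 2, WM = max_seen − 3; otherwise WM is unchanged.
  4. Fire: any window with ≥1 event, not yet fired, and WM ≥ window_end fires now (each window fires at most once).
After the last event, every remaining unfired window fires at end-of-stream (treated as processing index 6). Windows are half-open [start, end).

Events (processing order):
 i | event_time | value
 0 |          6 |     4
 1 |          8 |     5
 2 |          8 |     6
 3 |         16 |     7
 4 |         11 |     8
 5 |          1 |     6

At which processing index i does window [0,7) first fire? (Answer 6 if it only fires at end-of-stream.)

3

i=0 t=6 v=4: → [0,7); WM=−∞
i=1 t=8 v=5: → [7,14); WM=5
i=2 t=8 v=6: → [7,14); WM=5
i=3 t=16 v=7: → [14,21); WM=13; [0,7) fires=1
i=4 t=11 v=8: → [7,14); WM=13
i=5 t=1 v=6: DROP (t<13-3); WM=13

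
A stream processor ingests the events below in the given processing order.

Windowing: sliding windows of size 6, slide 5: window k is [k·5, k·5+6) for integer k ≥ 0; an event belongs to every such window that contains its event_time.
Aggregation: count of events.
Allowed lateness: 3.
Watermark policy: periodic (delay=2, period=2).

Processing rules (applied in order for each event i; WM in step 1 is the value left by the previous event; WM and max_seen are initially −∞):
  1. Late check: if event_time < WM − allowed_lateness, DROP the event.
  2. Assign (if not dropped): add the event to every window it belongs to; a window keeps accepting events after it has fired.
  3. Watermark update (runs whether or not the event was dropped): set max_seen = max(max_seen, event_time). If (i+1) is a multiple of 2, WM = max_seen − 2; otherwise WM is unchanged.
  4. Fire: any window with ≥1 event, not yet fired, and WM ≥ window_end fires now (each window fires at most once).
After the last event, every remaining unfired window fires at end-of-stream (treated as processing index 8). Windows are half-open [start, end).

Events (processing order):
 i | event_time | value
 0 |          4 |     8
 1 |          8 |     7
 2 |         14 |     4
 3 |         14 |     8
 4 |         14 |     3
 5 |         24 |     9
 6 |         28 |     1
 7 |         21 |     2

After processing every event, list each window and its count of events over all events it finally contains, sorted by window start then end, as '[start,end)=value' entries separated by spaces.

[0,6)=1 [5,11)=1 [10,16)=3 [20,26)=2 [25,31)=1

i=0 t=4 v=8: → [0,6); WM=−∞
i=1 t=8 v=7: → [5,11); WM=6; [0,6) fires=1
i=2 t=14 v=4: → [10,16); WM=6
i=3 t=14 v=8: → [10,16); WM=12; [5,11) fires=1
i=4 t=14 v=3: → [10,16); WM=12
i=5 t=24 v=9: → [20,26); WM=22; [10,16) fires=3
i=6 t=28 v=1: → [25,31); WM=22
i=7 t=21 v=2: → [20,26); WM=26; [20,26) fires=2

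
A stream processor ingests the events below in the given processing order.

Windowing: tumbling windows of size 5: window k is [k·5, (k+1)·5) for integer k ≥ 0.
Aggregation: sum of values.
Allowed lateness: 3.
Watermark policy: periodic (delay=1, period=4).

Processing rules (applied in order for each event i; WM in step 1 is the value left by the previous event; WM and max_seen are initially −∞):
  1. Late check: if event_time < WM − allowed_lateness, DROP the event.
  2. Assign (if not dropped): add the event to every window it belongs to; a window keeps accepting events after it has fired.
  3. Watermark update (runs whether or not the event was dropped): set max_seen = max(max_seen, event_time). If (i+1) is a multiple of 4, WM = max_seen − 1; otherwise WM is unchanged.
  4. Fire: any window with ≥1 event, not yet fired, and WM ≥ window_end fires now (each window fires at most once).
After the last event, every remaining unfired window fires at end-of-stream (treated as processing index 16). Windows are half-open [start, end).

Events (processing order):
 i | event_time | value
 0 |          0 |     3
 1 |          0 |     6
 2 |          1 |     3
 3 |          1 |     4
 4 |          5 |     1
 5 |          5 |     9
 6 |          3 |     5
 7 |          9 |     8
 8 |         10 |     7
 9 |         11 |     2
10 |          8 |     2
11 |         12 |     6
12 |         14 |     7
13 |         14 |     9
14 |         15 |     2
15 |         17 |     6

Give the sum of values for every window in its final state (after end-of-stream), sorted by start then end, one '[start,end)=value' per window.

i=0 t=0 v=3: → [0,5); WM=−∞
i=1 t=0 v=6: → [0,5); WM=−∞
i=2 t=1 v=3: → [0,5); WM=−∞
i=3 t=1 v=4: → [0,5); WM=0
i=4 t=5 v=1: → [5,10); WM=0
i=5 t=5 v=9: → [5,10); WM=0
i=6 t=3 v=5: → [0,5); WM=0
i=7 t=9 v=8: → [5,10); WM=8; [0,5) fires=21
i=8 t=10 v=7: → [10,15); WM=8
i=9 t=11 v=2: → [10,15); WM=8
i=10 t=8 v=2: → [5,10); WM=8
i=11 t=12 v=6: → [10,15); WM=11; [5,10) fires=20
i=12 t=14 v=7: → [10,15); WM=11
i=13 t=14 v=9: → [10,15); WM=11
i=14 t=15 v=2: → [15,20); WM=11
i=15 t=17 v=6: → [15,20); WM=16; [10,15) fires=31

[0,5)=21 [5,10)=20 [10,15)=31 [15,20)=8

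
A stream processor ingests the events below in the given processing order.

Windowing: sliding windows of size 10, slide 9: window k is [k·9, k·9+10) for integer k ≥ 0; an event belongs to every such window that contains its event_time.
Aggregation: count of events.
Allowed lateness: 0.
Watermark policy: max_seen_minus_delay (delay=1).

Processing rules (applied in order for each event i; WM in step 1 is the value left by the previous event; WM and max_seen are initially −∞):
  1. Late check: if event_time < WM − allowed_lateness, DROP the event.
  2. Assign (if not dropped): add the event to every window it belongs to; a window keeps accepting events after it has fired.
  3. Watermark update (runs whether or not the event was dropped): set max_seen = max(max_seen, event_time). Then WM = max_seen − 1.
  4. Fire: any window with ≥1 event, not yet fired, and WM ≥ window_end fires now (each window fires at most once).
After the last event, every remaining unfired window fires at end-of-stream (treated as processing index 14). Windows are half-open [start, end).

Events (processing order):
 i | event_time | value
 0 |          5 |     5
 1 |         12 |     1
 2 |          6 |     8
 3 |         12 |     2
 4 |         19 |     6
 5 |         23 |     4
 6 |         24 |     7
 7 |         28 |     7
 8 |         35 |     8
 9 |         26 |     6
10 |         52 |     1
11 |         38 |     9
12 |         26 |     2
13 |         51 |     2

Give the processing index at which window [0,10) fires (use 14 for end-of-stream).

1

i=0 t=5 v=5: → [0,10); WM=4
i=1 t=12 v=1: → [9,19); WM=11; [0,10) fires=1
i=2 t=6 v=8: DROP (t<11-0); WM=11
i=3 t=12 v=2: → [9,19); WM=11
i=4 t=19 v=6: → [18,28); WM=18
i=5 t=23 v=4: → [18,28); WM=22; [9,19) fires=2
i=6 t=24 v=7: → [18,28); WM=23
i=7 t=28 v=7: → [27,37); WM=27
i=8 t=35 v=8: → [27,37); WM=34; [18,28) fires=3
i=9 t=26 v=6: DROP (t<34-0); WM=34
i=10 t=52 v=1: → [45,55); WM=51; [27,37) fires=2
i=11 t=38 v=9: DROP (t<51-0); WM=51
i=12 t=26 v=2: DROP (t<51-0); WM=51
i=13 t=51 v=2: → [45,55); WM=51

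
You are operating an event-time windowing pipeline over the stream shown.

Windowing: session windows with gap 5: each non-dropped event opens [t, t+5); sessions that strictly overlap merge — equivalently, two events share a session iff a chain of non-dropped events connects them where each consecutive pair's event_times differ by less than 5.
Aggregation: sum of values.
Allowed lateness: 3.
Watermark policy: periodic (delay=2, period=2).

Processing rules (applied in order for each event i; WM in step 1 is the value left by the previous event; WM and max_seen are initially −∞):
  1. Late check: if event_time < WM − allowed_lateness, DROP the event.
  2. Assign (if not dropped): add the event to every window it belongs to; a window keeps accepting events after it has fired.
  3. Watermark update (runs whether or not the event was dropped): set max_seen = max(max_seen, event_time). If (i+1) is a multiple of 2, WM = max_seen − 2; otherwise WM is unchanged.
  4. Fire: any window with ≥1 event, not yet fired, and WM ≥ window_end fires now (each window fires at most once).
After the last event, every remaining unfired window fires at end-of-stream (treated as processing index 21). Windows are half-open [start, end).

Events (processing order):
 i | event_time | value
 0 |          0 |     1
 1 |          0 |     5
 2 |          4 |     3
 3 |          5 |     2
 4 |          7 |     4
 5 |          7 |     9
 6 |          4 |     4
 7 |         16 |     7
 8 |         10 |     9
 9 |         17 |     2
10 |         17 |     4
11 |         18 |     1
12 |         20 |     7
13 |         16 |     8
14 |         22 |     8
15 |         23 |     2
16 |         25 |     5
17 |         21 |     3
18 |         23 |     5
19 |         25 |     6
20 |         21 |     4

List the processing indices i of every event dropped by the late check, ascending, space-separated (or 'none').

i=0 t=0 v=1: → [0,5); WM=−∞
i=1 t=0 v=5: → [0,5); WM=-2
i=2 t=4 v=3: → [0,9); WM=-2
i=3 t=5 v=2: → [0,10); WM=3
i=4 t=7 v=4: → [0,12); WM=3
i=5 t=7 v=9: → [0,12); WM=5
i=6 t=4 v=4: → [0,12); WM=5
i=7 t=16 v=7: → [16,21); WM=14
i=8 t=10 v=9: DROP (t<14-3); WM=14
i=9 t=17 v=2: → [16,22); WM=15
i=10 t=17 v=4: → [16,22); WM=15
i=11 t=18 v=1: → [16,23); WM=16
i=12 t=20 v=7: → [16,25); WM=16
i=13 t=16 v=8: → [16,25); WM=18
i=14 t=22 v=8: → [16,27); WM=18
i=15 t=23 v=2: → [16,28); WM=21
i=16 t=25 v=5: → [16,30); WM=21
i=17 t=21 v=3: → [16,30); WM=23
i=18 t=23 v=5: → [16,30); WM=23
i=19 t=25 v=6: → [16,30); WM=23
i=20 t=21 v=4: → [16,30); WM=23

8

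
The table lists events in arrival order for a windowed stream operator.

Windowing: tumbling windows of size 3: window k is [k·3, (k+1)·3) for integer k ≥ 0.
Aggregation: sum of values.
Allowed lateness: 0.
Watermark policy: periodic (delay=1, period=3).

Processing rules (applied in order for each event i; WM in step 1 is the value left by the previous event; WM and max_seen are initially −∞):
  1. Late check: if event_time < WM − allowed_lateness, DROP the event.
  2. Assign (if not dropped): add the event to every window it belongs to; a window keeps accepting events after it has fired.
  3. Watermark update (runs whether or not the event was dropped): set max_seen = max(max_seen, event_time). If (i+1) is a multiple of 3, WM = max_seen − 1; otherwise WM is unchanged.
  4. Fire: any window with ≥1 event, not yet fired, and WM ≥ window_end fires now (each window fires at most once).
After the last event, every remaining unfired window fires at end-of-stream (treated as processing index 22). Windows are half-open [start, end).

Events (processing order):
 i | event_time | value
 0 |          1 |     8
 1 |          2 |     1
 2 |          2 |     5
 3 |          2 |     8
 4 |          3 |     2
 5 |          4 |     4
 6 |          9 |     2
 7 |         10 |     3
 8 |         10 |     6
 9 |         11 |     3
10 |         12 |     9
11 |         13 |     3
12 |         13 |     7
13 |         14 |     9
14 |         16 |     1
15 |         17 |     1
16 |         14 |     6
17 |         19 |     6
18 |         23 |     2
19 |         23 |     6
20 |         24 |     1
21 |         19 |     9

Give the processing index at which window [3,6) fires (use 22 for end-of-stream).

8

i=0 t=1 v=8: → [0,3); WM=−∞
i=1 t=2 v=1: → [0,3); WM=−∞
i=2 t=2 v=5: → [0,3); WM=1
i=3 t=2 v=8: → [0,3); WM=1
i=4 t=3 v=2: → [3,6); WM=1
i=5 t=4 v=4: → [3,6); WM=3; [0,3) fires=22
i=6 t=9 v=2: → [9,12); WM=3
i=7 t=10 v=3: → [9,12); WM=3
i=8 t=10 v=6: → [9,12); WM=9; [3,6) fires=6
i=9 t=11 v=3: → [9,12); WM=9
i=10 t=12 v=9: → [12,15); WM=9
i=11 t=13 v=3: → [12,15); WM=12; [9,12) fires=14
i=12 t=13 v=7: → [12,15); WM=12
i=13 t=14 v=9: → [12,15); WM=12
i=14 t=16 v=1: → [15,18); WM=15; [12,15) fires=28
i=15 t=17 v=1: → [15,18); WM=15
i=16 t=14 v=6: DROP (t<15-0); WM=15
i=17 t=19 v=6: → [18,21); WM=18; [15,18) fires=2
i=18 t=23 v=2: → [21,24); WM=18
i=19 t=23 v=6: → [21,24); WM=18
i=20 t=24 v=1: → [24,27); WM=23; [18,21) fires=6
i=21 t=19 v=9: DROP (t<23-0); WM=23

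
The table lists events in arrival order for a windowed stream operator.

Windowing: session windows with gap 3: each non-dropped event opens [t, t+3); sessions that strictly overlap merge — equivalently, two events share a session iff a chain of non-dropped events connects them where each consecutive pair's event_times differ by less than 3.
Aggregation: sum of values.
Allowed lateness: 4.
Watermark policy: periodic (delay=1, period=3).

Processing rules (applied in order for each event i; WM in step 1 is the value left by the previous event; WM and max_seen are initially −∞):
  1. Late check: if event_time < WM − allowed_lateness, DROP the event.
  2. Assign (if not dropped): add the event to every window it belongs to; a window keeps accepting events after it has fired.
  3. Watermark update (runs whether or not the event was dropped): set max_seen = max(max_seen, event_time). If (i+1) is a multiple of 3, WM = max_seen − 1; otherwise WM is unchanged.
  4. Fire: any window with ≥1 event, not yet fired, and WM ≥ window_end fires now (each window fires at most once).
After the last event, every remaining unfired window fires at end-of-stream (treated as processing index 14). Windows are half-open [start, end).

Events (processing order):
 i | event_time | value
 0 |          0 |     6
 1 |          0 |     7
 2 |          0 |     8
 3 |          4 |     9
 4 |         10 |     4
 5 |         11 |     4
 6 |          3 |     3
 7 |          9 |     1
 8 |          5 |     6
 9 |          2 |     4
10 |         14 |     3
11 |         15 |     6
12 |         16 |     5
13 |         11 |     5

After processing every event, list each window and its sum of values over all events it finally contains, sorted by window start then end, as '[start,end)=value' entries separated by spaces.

[0,3)=21 [4,7)=9 [9,14)=14 [14,19)=14

i=0 t=0 v=6: → [0,3); WM=−∞
i=1 t=0 v=7: → [0,3); WM=−∞
i=2 t=0 v=8: → [0,3); WM=-1
i=3 t=4 v=9: → [4,7); WM=-1
i=4 t=10 v=4: → [10,13); WM=-1
i=5 t=11 v=4: → [10,14); WM=10
i=6 t=3 v=3: DROP (t<10-4); WM=10
i=7 t=9 v=1: → [9,14); WM=10
i=8 t=5 v=6: DROP (t<10-4); WM=10
i=9 t=2 v=4: DROP (t<10-4); WM=10
i=10 t=14 v=3: → [14,17); WM=10
i=11 t=15 v=6: → [14,18); WM=14
i=12 t=16 v=5: → [14,19); WM=14
i=13 t=11 v=5: → [9,14); WM=14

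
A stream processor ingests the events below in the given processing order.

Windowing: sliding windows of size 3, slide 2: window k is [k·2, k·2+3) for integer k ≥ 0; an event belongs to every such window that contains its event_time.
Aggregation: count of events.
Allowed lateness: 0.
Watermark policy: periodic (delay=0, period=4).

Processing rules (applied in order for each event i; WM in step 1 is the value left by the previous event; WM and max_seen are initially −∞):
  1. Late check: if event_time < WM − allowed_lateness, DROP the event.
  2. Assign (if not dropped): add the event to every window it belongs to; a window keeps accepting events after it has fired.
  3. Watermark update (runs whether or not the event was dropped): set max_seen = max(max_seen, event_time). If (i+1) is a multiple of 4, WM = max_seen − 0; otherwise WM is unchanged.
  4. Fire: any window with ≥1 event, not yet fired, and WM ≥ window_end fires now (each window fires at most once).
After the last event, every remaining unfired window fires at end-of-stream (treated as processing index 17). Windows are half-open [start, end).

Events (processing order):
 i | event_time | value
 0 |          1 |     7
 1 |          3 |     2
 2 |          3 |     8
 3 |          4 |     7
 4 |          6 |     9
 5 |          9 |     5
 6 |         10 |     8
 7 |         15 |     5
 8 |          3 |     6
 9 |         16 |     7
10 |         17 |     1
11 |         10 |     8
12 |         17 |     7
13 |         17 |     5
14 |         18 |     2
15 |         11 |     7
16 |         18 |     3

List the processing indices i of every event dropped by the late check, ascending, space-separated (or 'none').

8 11 15

i=0 t=1 v=7: → [0,3); WM=−∞
i=1 t=3 v=2: → [2,5); WM=−∞
i=2 t=3 v=8: → [2,5); WM=−∞
i=3 t=4 v=7: → [4,7),[2,5); WM=4; [0,3) fires=1
i=4 t=6 v=9: → [6,9),[4,7); WM=4
i=5 t=9 v=5: → [8,11); WM=4
i=6 t=10 v=8: → [10,13),[8,11); WM=4
i=7 t=15 v=5: → [14,17); WM=15; [2,5) fires=3 [4,7) fires=2 [6,9) fires=1 [8,11) fires=2 [10,13) fires=1
i=8 t=3 v=6: DROP (t<15-0); WM=15
i=9 t=16 v=7: → [16,19),[14,17); WM=15
i=10 t=17 v=1: → [16,19); WM=15
i=11 t=10 v=8: DROP (t<15-0); WM=17; [14,17) fires=2
i=12 t=17 v=7: → [16,19); WM=17
i=13 t=17 v=5: → [16,19); WM=17
i=14 t=18 v=2: → [18,21),[16,19); WM=17
i=15 t=11 v=7: DROP (t<17-0); WM=18
i=16 t=18 v=3: → [18,21),[16,19); WM=18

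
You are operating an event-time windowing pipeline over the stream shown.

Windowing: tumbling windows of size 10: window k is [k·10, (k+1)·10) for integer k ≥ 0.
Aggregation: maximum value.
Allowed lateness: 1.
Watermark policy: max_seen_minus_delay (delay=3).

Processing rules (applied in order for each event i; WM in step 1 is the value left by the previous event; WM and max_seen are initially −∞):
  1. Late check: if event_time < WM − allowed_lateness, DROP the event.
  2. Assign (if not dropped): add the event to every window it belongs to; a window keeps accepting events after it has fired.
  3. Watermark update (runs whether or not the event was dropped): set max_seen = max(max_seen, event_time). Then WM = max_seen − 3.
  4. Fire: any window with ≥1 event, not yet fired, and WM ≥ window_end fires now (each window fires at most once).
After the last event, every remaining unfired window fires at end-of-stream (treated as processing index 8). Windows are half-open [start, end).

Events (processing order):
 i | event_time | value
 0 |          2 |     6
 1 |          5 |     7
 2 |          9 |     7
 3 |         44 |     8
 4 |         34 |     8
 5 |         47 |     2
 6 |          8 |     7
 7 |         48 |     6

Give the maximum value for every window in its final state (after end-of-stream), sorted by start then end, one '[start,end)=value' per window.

i=0 t=2 v=6: → [0,10); WM=-1
i=1 t=5 v=7: → [0,10); WM=2
i=2 t=9 v=7: → [0,10); WM=6
i=3 t=44 v=8: → [40,50); WM=41; [0,10) fires=7
i=4 t=34 v=8: DROP (t<41-1); WM=41
i=5 t=47 v=2: → [40,50); WM=44
i=6 t=8 v=7: DROP (t<44-1); WM=44
i=7 t=48 v=6: → [40,50); WM=45

[0,10)=7 [40,50)=8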